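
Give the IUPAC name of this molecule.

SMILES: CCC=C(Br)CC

The longest carbon chain that includes the multiple bond has 6 carbons, so the parent hydride is hexane.
A C=C double bond in the chain gives the infix -ene-.
The numbering direction is chosen so that the substituent locant set {3} is lower than {4} at the first point of difference.
With this numbering: the double bond between C-3 and C-4; a bromo group at C-3.
Putting it together: 3-bromohex-3-ene.

3-bromohex-3-ene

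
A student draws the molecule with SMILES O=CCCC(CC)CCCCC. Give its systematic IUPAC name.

4-ethylnonanal

Counting along the main chain through the –CHO group gives 9 carbons: the parent is nonane.
The highest-priority functional group is an aldehyde (terminal –CHO), so the name ends in -al.
Number the chain so that the aldehyde carbon is C-1 by definition.
With this numbering: an ethyl group at C-4.
Assembling the pieces gives 4-ethylnonanal.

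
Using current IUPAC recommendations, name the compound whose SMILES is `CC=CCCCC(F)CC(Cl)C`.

The longest chain bearing the multiple bond is 10 carbons long (decane).
There is one C=C double bond, indicated by the ending -ene.
Number the chain so that numbering from this end puts the double bond at C-2 rather than C-8.
With this numbering: the double bond between C-2 and C-3; a chloro group at C-9; a fluoro group at C-7.
Substituent prefixes are cited in alphabetical order (multiplying prefixes like di-/tri- are ignored for ordering).
Assembling the pieces gives 9-chloro-7-fluorodec-2-ene.

9-chloro-7-fluorodec-2-ene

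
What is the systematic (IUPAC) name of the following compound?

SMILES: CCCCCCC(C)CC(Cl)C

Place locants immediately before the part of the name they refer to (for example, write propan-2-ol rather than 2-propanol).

2-chloro-4-methyldecane

The longest continuous carbon chain has 10 atoms, so the parent hydride is decane.
Choose the numbering such that the substituent locant set {2,4} is lower than {7,9} at the first point of difference.
With this numbering: a chloro group at C-2; a methyl group at C-4.
Prefixes are listed alphabetically: chloro, methyl.
Putting it together: 2-chloro-4-methyldecane.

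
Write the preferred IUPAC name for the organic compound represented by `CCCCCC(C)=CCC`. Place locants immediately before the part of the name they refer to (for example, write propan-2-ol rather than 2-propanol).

Counting along the main chain through the multiple bond gives 9 carbons: the parent is nonane.
The chain contains a C=C double bond, so the unsaturation ending is -ene.
Choose the numbering such that numbering from this end puts the double bond at C-3 rather than C-6.
With this numbering: the double bond between C-3 and C-4; a methyl group at C-4.
The name is 4-methylnon-3-ene.

4-methylnon-3-ene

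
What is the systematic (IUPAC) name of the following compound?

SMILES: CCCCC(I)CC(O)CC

5-iodononan-3-ol

Counting along the main chain through the –OH group gives 9 carbons: the parent is nonane.
An alcohol (–OH) is the principal characteristic group, giving the suffix -ol.
Choose the numbering such that numbering from this end puts the hydroxyl group at C-3 rather than C-7.
This places the hydroxyl at C-3; an iodo group at C-5.
The name is 5-iodononan-3-ol.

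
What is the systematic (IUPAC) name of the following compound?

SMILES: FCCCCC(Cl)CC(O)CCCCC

8-chloro-12-fluorododecan-6-ol

Counting along the main chain through the –OH group gives 12 carbons: the parent is dodecane.
The highest-priority functional group is an alcohol (–OH), so the name ends in -ol.
Choose the numbering such that numbering from this end puts the hydroxyl group at C-6 rather than C-7.
This places the hydroxyl at C-6; a chloro group at C-8; a fluoro group at C-12.
The substituents are ordered alphabetically, ignoring any di-/tri- multipliers.
The name is 8-chloro-12-fluorododecan-6-ol.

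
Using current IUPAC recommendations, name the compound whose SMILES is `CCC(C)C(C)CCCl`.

1-chloro-3,4-dimethylhexane

The longest continuous carbon chain has 6 atoms, so the parent hydride is hexane.
Choose the numbering such that the substituent locant set {1,3,4} is lower than {3,4,6} at the first point of difference.
With this numbering: a chloro group at C-1; methyl groups at C-3 and C-4.
Substituent prefixes are cited in alphabetical order (multiplying prefixes like di-/tri- are ignored for ordering).
The name is 1-chloro-3,4-dimethylhexane.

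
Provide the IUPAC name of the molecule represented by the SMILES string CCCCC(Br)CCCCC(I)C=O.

Counting along the main chain through the –CHO group gives 11 carbons: the parent is undecane.
An aldehyde (terminal –CHO) is the principal characteristic group, giving the suffix -al.
Number the chain so that the aldehyde carbon is C-1 by definition.
With this numbering: a bromo group at C-7; an iodo group at C-2.
Prefixes are listed alphabetically: bromo, iodo.
Putting it together: 7-bromo-2-iodoundecanal.

7-bromo-2-iodoundecanal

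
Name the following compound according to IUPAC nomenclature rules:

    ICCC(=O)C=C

Counting along the main chain through the carbonyl and the multiple bond gives 5 carbons: the parent is pentane.
A ketone (C=O on an internal carbon) is the principal characteristic group, giving the suffix -one.
A C=C double bond in the chain gives the infix -ene-.
Choose the numbering such that numbering from this end puts the double bond at C-1 rather than C-4.
With this numbering: the carbonyl at C-3; the double bond between C-1 and C-2; an iodo group at C-5.
The name is 5-iodopent-1-en-3-one.

5-iodopent-1-en-3-one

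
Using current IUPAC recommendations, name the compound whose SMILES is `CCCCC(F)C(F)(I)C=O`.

The longest chain bearing the –CHO group is 7 carbons long (heptane).
The highest-priority functional group is an aldehyde (terminal –CHO), so the name ends in -al.
Number the chain so that the aldehyde carbon is C-1 by definition.
This places fluoro groups at C-2 and C-3; an iodo group at C-2.
Substituent prefixes are cited in alphabetical order (multiplying prefixes like di-/tri- are ignored for ordering).
Assembling the pieces gives 2,3-difluoro-2-iodoheptanal.

2,3-difluoro-2-iodoheptanal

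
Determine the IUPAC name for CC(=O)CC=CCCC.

The longest chain bearing the carbonyl and the multiple bond is 8 carbons long (octane).
The highest-priority functional group is a ketone (C=O on an internal carbon), so the name ends in -one.
A C=C double bond in the chain gives the infix -ene-.
Number the chain so that numbering from this end puts the carbonyl group at C-2 rather than C-7.
This places the carbonyl at C-2; the double bond between C-4 and C-5.
Putting it together: oct-4-en-2-one.

oct-4-en-2-one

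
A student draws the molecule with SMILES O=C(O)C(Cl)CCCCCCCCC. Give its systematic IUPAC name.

Counting along the main chain through the –COOH group gives 11 carbons: the parent is undecane.
A carboxylic acid (terminal –COOH) is the principal characteristic group, giving the suffix -oic acid.
Number the chain so that the carboxylic acid carbon is C-1 by definition.
This places a chloro group at C-2.
Assembling the pieces gives 2-chloroundecanoic acid.

2-chloroundecanoic acid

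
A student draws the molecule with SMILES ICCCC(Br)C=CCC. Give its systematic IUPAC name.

The longest carbon chain that includes the multiple bond has 8 carbons, so the parent hydride is octane.
A C=C double bond in the chain gives the infix -ene-.
Choose the numbering such that numbering from this end puts the double bond at C-3 rather than C-5.
This places the double bond between C-3 and C-4; a bromo group at C-5; an iodo group at C-8.
Substituent prefixes are cited in alphabetical order (multiplying prefixes like di-/tri- are ignored for ordering).
Putting it together: 5-bromo-8-iodooct-3-ene.

5-bromo-8-iodooct-3-ene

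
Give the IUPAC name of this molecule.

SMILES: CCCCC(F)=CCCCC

5-fluorodec-5-ene

The longest carbon chain that includes the multiple bond has 10 carbons, so the parent hydride is decane.
A C=C double bond in the chain gives the infix -ene-.
The numbering direction is chosen so that the substituent locant set {5} is lower than {6} at the first point of difference.
This places the double bond between C-5 and C-6; a fluoro group at C-5.
Assembling the pieces gives 5-fluorodec-5-ene.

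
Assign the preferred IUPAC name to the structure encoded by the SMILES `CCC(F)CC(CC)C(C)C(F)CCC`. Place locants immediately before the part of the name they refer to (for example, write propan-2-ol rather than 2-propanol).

The longest carbon chain is 10 atoms: the parent is decane.
Choose the numbering such that the substituent locant set {3,5,6,7} is lower than {4,5,6,8} at the first point of difference.
That gives an ethyl group at C-5; fluoro groups at C-3 and C-7; a methyl group at C-6.
The substituents are ordered alphabetically, ignoring any di-/tri- multipliers.
Assembling the pieces gives 5-ethyl-3,7-difluoro-6-methyldecane.

5-ethyl-3,7-difluoro-6-methyldecane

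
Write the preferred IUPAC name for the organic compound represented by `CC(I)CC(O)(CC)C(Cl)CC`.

5-chloro-4-ethyl-2-iodoheptan-4-ol

Counting along the main chain through the –OH group gives 7 carbons: the parent is heptane.
An alcohol (–OH) is the principal characteristic group, giving the suffix -ol.
Choose the numbering such that the substituent locant set {2,4,5} is lower than {3,4,6} at the first point of difference.
With this numbering: the hydroxyl at C-4; a chloro group at C-5; an ethyl group at C-4; an iodo group at C-2.
Substituent prefixes are cited in alphabetical order (multiplying prefixes like di-/tri- are ignored for ordering).
Putting it together: 5-chloro-4-ethyl-2-iodoheptan-4-ol.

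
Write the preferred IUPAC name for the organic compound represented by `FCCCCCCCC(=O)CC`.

Counting along the main chain through the carbonyl gives 10 carbons: the parent is decane.
The principal characteristic group is a ketone (C=O on an internal carbon), named with the suffix -one.
Number the chain so that numbering from this end puts the carbonyl group at C-3 rather than C-8.
With this numbering: the carbonyl at C-3; a fluoro group at C-10.
Assembling the pieces gives 10-fluorodecan-3-one.

10-fluorodecan-3-one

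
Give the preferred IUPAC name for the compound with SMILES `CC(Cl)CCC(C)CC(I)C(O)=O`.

The longest chain bearing the –COOH group is 8 carbons long (octane).
A carboxylic acid (terminal –COOH) is the principal characteristic group, giving the suffix -oic acid.
Number the chain so that the carboxylic acid carbon is C-1 by definition.
With this numbering: a chloro group at C-7; an iodo group at C-2; a methyl group at C-4.
The substituents are ordered alphabetically, ignoring any di-/tri- multipliers.
Putting it together: 7-chloro-2-iodo-4-methyloctanoic acid.

7-chloro-2-iodo-4-methyloctanoic acid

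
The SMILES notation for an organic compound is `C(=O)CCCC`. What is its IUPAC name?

pentanal

Counting along the main chain through the –CHO group gives 5 carbons: the parent is pentane.
The highest-priority functional group is an aldehyde (terminal –CHO), so the name ends in -al.
Number the chain so that the aldehyde carbon is C-1 by definition.
Putting it together: pentanal.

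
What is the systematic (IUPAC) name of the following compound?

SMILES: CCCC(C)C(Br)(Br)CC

3,3-dibromo-4-methylheptane

The parent chain contains 7 carbons (heptane).
Number the chain so that the substituent locant set {3,3,4} is lower than {4,5,5} at the first point of difference.
That gives two bromo groups at C-3; a methyl group at C-4.
The substituents are ordered alphabetically, ignoring any di-/tri- multipliers.
Putting it together: 3,3-dibromo-4-methylheptane.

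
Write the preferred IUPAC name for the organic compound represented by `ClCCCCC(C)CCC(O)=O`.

The longest chain bearing the –COOH group is 8 carbons long (octane).
The principal characteristic group is a carboxylic acid (terminal –COOH), named with the suffix -oic acid.
The numbering direction is chosen so that the carboxylic acid carbon is C-1 by definition.
With this numbering: a chloro group at C-8; a methyl group at C-4.
Prefixes are listed alphabetically: chloro, methyl.
Assembling the pieces gives 8-chloro-4-methyloctanoic acid.

8-chloro-4-methyloctanoic acid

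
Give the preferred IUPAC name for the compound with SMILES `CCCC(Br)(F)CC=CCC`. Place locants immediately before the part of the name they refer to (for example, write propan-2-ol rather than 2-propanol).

Counting along the main chain through the multiple bond gives 9 carbons: the parent is nonane.
A C=C double bond in the chain gives the infix -ene-.
Choose the numbering such that numbering from this end puts the double bond at C-3 rather than C-6.
This places the double bond between C-3 and C-4; a bromo group at C-6; a fluoro group at C-6.
The substituents are ordered alphabetically, ignoring any di-/tri- multipliers.
Putting it together: 6-bromo-6-fluoronon-3-ene.

6-bromo-6-fluoronon-3-ene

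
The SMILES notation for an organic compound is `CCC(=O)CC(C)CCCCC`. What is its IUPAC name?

5-methyldecan-3-one

Counting along the main chain through the carbonyl gives 10 carbons: the parent is decane.
The highest-priority functional group is a ketone (C=O on an internal carbon), so the name ends in -one.
The numbering direction is chosen so that numbering from this end puts the carbonyl group at C-3 rather than C-8.
This places the carbonyl at C-3; a methyl group at C-5.
Assembling the pieces gives 5-methyldecan-3-one.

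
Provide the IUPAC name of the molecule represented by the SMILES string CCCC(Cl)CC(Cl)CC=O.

The longest carbon chain that includes the –CHO group has 8 carbons, so the parent hydride is octane.
The principal characteristic group is an aldehyde (terminal –CHO), named with the suffix -al.
Choose the numbering such that the aldehyde carbon is C-1 by definition.
This places chloro groups at C-3 and C-5.
Putting it together: 3,5-dichlorooctanal.

3,5-dichlorooctanal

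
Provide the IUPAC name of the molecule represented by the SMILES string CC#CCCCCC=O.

Counting along the main chain through the –CHO group and the multiple bond gives 8 carbons: the parent is octane.
The principal characteristic group is an aldehyde (terminal –CHO), named with the suffix -al.
There is one C≡C triple bond, indicated by the ending -yne.
Number the chain so that the aldehyde carbon is C-1 by definition.
That gives the triple bond between C-6 and C-7.
Assembling the pieces gives oct-6-ynal.

oct-6-ynal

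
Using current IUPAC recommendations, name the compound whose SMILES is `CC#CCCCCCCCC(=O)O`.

undec-9-ynoic acid

The longest chain bearing the –COOH group and the multiple bond is 11 carbons long (undecane).
The principal characteristic group is a carboxylic acid (terminal –COOH), named with the suffix -oic acid.
There is one C≡C triple bond, indicated by the ending -yne.
The numbering direction is chosen so that the carboxylic acid carbon is C-1 by definition.
That gives the triple bond between C-9 and C-10.
Putting it together: undec-9-ynoic acid.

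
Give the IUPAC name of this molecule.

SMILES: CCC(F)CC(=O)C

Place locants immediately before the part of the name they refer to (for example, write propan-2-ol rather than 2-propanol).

4-fluorohexan-2-one

Counting along the main chain through the carbonyl gives 6 carbons: the parent is hexane.
A ketone (C=O on an internal carbon) is the principal characteristic group, giving the suffix -one.
Choose the numbering such that numbering from this end puts the carbonyl group at C-2 rather than C-5.
This places the carbonyl at C-2; a fluoro group at C-4.
The name is 4-fluorohexan-2-one.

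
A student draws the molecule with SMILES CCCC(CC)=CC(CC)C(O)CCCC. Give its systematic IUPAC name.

6,8-diethylundec-7-en-5-ol

The longest carbon chain that includes the –OH group and the multiple bond has 11 carbons, so the parent hydride is undecane.
An alcohol (–OH) is the principal characteristic group, giving the suffix -ol.
There is one C=C double bond, indicated by the ending -ene.
Number the chain so that numbering from this end puts the hydroxyl group at C-5 rather than C-7.
That gives the hydroxyl at C-5; the double bond between C-7 and C-8; ethyl groups at C-6 and C-8.
Assembling the pieces gives 6,8-diethylundec-7-en-5-ol.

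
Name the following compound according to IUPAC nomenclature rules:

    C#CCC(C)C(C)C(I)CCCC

The longest carbon chain that includes the multiple bond has 10 carbons, so the parent hydride is decane.
There is one C≡C triple bond, indicated by the ending -yne.
The numbering direction is chosen so that numbering from this end puts the triple bond at C-1 rather than C-9.
With this numbering: the triple bond between C-1 and C-2; an iodo group at C-6; methyl groups at C-4 and C-5.
Substituent prefixes are cited in alphabetical order (multiplying prefixes like di-/tri- are ignored for ordering).
Putting it together: 6-iodo-4,5-dimethyldec-1-yne.

6-iodo-4,5-dimethyldec-1-yne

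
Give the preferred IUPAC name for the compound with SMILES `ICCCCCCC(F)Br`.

1-bromo-1-fluoro-7-iodoheptane

The longest continuous carbon chain has 7 atoms, so the parent hydride is heptane.
Number the chain so that the substituent locant set {1,1,7} is lower than {1,7,7} at the first point of difference.
With this numbering: a bromo group at C-1; a fluoro group at C-1; an iodo group at C-7.
Prefixes are listed alphabetically: bromo, fluoro, iodo.
Assembling the pieces gives 1-bromo-1-fluoro-7-iodoheptane.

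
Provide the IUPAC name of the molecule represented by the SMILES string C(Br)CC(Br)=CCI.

The longest chain bearing the multiple bond is 5 carbons long (pentane).
A C=C double bond in the chain gives the infix -ene-.
Choose the numbering such that numbering from this end puts the double bond at C-2 rather than C-3.
This places the double bond between C-2 and C-3; bromo groups at C-3 and C-5; an iodo group at C-1.
The substituents are ordered alphabetically, ignoring any di-/tri- multipliers.
Assembling the pieces gives 3,5-dibromo-1-iodopent-2-ene.

3,5-dibromo-1-iodopent-2-ene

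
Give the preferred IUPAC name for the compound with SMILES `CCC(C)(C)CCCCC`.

The longest carbon chain is 8 atoms: the parent is octane.
Number the chain so that the substituent locant set {3,3} is lower than {6,6} at the first point of difference.
With this numbering: two methyl groups at C-3.
The name is 3,3-dimethyloctane.

3,3-dimethyloctane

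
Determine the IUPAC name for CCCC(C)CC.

3-methylhexane

The longest carbon chain is 6 atoms: the parent is hexane.
Choose the numbering such that the substituent locant set {3} is lower than {4} at the first point of difference.
That gives a methyl group at C-3.
Assembling the pieces gives 3-methylhexane.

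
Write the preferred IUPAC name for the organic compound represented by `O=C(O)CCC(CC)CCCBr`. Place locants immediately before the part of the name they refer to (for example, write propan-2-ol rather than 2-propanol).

Counting along the main chain through the –COOH group gives 7 carbons: the parent is heptane.
The principal characteristic group is a carboxylic acid (terminal –COOH), named with the suffix -oic acid.
Number the chain so that the carboxylic acid carbon is C-1 by definition.
This places a bromo group at C-7; an ethyl group at C-4.
Prefixes are listed alphabetically: bromo, ethyl.
The name is 7-bromo-4-ethylheptanoic acid.

7-bromo-4-ethylheptanoic acid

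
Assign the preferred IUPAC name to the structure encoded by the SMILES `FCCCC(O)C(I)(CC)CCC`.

5-ethyl-1-fluoro-5-iodooctan-4-ol

Counting along the main chain through the –OH group gives 8 carbons: the parent is octane.
The highest-priority functional group is an alcohol (–OH), so the name ends in -ol.
Number the chain so that numbering from this end puts the hydroxyl group at C-4 rather than C-5.
That gives the hydroxyl at C-4; an ethyl group at C-5; a fluoro group at C-1; an iodo group at C-5.
Prefixes are listed alphabetically: ethyl, fluoro, iodo.
The name is 5-ethyl-1-fluoro-5-iodooctan-4-ol.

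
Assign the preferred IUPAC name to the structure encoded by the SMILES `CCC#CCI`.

Counting along the main chain through the multiple bond gives 5 carbons: the parent is pentane.
The chain contains a C≡C triple bond, so the unsaturation ending is -yne.
Choose the numbering such that numbering from this end puts the triple bond at C-2 rather than C-3.
That gives the triple bond between C-2 and C-3; an iodo group at C-1.
Assembling the pieces gives 1-iodopent-2-yne.

1-iodopent-2-yne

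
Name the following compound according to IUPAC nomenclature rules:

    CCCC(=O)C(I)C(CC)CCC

6-ethyl-5-iodononan-4-one

The longest carbon chain that includes the carbonyl has 9 carbons, so the parent hydride is nonane.
The highest-priority functional group is a ketone (C=O on an internal carbon), so the name ends in -one.
Choose the numbering such that numbering from this end puts the carbonyl group at C-4 rather than C-6.
This places the carbonyl at C-4; an ethyl group at C-6; an iodo group at C-5.
Prefixes are listed alphabetically: ethyl, iodo.
Assembling the pieces gives 6-ethyl-5-iodononan-4-one.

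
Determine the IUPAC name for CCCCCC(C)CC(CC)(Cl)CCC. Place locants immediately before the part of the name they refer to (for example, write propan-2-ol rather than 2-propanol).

The longest carbon chain is 11 atoms: the parent is undecane.
The numbering direction is chosen so that the substituent locant set {4,4,6} is lower than {6,8,8} at the first point of difference.
This places a chloro group at C-4; an ethyl group at C-4; a methyl group at C-6.
Substituent prefixes are cited in alphabetical order (multiplying prefixes like di-/tri- are ignored for ordering).
Assembling the pieces gives 4-chloro-4-ethyl-6-methylundecane.

4-chloro-4-ethyl-6-methylundecane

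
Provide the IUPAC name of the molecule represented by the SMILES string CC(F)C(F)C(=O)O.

Counting along the main chain through the –COOH group gives 4 carbons: the parent is butane.
The highest-priority functional group is a carboxylic acid (terminal –COOH), so the name ends in -oic acid.
Choose the numbering such that the carboxylic acid carbon is C-1 by definition.
This places fluoro groups at C-2 and C-3.
Assembling the pieces gives 2,3-difluorobutanoic acid.

2,3-difluorobutanoic acid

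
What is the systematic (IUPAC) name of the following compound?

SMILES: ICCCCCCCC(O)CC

10-iododecan-3-ol

The longest chain bearing the –OH group is 10 carbons long (decane).
The highest-priority functional group is an alcohol (–OH), so the name ends in -ol.
Number the chain so that numbering from this end puts the hydroxyl group at C-3 rather than C-8.
With this numbering: the hydroxyl at C-3; an iodo group at C-10.
The name is 10-iododecan-3-ol.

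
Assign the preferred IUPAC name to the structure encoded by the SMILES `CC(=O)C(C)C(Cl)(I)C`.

4-chloro-4-iodo-3-methylpentan-2-one

The longest carbon chain that includes the carbonyl has 5 carbons, so the parent hydride is pentane.
The principal characteristic group is a ketone (C=O on an internal carbon), named with the suffix -one.
Choose the numbering such that numbering from this end puts the carbonyl group at C-2 rather than C-4.
That gives the carbonyl at C-2; a chloro group at C-4; an iodo group at C-4; a methyl group at C-3.
Prefixes are listed alphabetically: chloro, iodo, methyl.
Assembling the pieces gives 4-chloro-4-iodo-3-methylpentan-2-one.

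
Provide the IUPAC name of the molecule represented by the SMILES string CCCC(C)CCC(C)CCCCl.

The longest continuous carbon chain has 10 atoms, so the parent hydride is decane.
Number the chain so that the substituent locant set {1,4,7} is lower than {4,7,10} at the first point of difference.
That gives a chloro group at C-1; methyl groups at C-4 and C-7.
Substituent prefixes are cited in alphabetical order (multiplying prefixes like di-/tri- are ignored for ordering).
The name is 1-chloro-4,7-dimethyldecane.

1-chloro-4,7-dimethyldecane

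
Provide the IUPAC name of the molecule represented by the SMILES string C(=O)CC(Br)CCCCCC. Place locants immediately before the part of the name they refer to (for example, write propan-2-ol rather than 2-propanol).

3-bromononanal

The longest carbon chain that includes the –CHO group has 9 carbons, so the parent hydride is nonane.
The principal characteristic group is an aldehyde (terminal –CHO), named with the suffix -al.
The numbering direction is chosen so that the aldehyde carbon is C-1 by definition.
With this numbering: a bromo group at C-3.
The name is 3-bromononanal.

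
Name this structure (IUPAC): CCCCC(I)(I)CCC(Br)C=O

2-bromo-5,5-diiodononanal

The longest chain bearing the –CHO group is 9 carbons long (nonane).
An aldehyde (terminal –CHO) is the principal characteristic group, giving the suffix -al.
Choose the numbering such that the aldehyde carbon is C-1 by definition.
This places a bromo group at C-2; two iodo groups at C-5.
Substituent prefixes are cited in alphabetical order (multiplying prefixes like di-/tri- are ignored for ordering).
Putting it together: 2-bromo-5,5-diiodononanal.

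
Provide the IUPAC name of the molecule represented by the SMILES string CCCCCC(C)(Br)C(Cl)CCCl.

4-bromo-1,3-dichloro-4-methylnonane

The longest carbon chain is 9 atoms: the parent is nonane.
Choose the numbering such that the substituent locant set {1,3,4,4} is lower than {6,6,7,9} at the first point of difference.
With this numbering: a bromo group at C-4; chloro groups at C-1 and C-3; a methyl group at C-4.
The substituents are ordered alphabetically, ignoring any di-/tri- multipliers.
Assembling the pieces gives 4-bromo-1,3-dichloro-4-methylnonane.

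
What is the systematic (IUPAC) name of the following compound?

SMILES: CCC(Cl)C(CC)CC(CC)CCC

3-chloro-4,6-diethylnonane

The longest continuous carbon chain has 9 atoms, so the parent hydride is nonane.
Number the chain so that the substituent locant set {3,4,6} is lower than {4,6,7} at the first point of difference.
That gives a chloro group at C-3; ethyl groups at C-4 and C-6.
The substituents are ordered alphabetically, ignoring any di-/tri- multipliers.
The name is 3-chloro-4,6-diethylnonane.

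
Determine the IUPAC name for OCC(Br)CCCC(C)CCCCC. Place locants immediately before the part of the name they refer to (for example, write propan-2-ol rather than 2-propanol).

Counting along the main chain through the –OH group gives 11 carbons: the parent is undecane.
The highest-priority functional group is an alcohol (–OH), so the name ends in -ol.
The numbering direction is chosen so that numbering from this end puts the hydroxyl group at C-1 rather than C-11.
With this numbering: the hydroxyl at C-1; a bromo group at C-2; a methyl group at C-6.
Prefixes are listed alphabetically: bromo, methyl.
Putting it together: 2-bromo-6-methylundecan-1-ol.

2-bromo-6-methylundecan-1-ol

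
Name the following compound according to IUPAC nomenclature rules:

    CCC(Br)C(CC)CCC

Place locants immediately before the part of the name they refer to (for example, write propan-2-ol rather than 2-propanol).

The parent chain contains 7 carbons (heptane).
The numbering direction is chosen so that the substituent locant set {3,4} is lower than {4,5} at the first point of difference.
That gives a bromo group at C-3; an ethyl group at C-4.
Prefixes are listed alphabetically: bromo, ethyl.
The name is 3-bromo-4-ethylheptane.

3-bromo-4-ethylheptane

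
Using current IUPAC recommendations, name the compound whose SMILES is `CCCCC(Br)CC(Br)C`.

The longest continuous carbon chain has 8 atoms, so the parent hydride is octane.
Choose the numbering such that the substituent locant set {2,4} is lower than {5,7} at the first point of difference.
This places bromo groups at C-2 and C-4.
The name is 2,4-dibromooctane.

2,4-dibromooctane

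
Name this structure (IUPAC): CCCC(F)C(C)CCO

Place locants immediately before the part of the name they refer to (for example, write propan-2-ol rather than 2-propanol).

The longest chain bearing the –OH group is 7 carbons long (heptane).
The highest-priority functional group is an alcohol (–OH), so the name ends in -ol.
Number the chain so that numbering from this end puts the hydroxyl group at C-1 rather than C-7.
With this numbering: the hydroxyl at C-1; a fluoro group at C-4; a methyl group at C-3.
The substituents are ordered alphabetically, ignoring any di-/tri- multipliers.
Assembling the pieces gives 4-fluoro-3-methylheptan-1-ol.

4-fluoro-3-methylheptan-1-ol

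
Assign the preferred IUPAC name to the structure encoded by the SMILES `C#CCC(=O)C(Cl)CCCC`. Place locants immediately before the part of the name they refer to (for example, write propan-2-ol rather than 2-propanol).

5-chloronon-1-yn-4-one

Counting along the main chain through the carbonyl and the multiple bond gives 9 carbons: the parent is nonane.
The principal characteristic group is a ketone (C=O on an internal carbon), named with the suffix -one.
A C≡C triple bond in the chain gives the infix -yne-.
Choose the numbering such that numbering from this end puts the carbonyl group at C-4 rather than C-6.
With this numbering: the carbonyl at C-4; the triple bond between C-1 and C-2; a chloro group at C-5.
The name is 5-chloronon-1-yn-4-one.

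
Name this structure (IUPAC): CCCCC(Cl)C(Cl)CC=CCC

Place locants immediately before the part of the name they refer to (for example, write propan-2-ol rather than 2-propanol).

6,7-dichloroundec-3-ene

The longest carbon chain that includes the multiple bond has 11 carbons, so the parent hydride is undecane.
There is one C=C double bond, indicated by the ending -ene.
Choose the numbering such that numbering from this end puts the double bond at C-3 rather than C-8.
This places the double bond between C-3 and C-4; chloro groups at C-6 and C-7.
The name is 6,7-dichloroundec-3-ene.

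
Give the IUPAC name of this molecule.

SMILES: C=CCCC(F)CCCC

Counting along the main chain through the multiple bond gives 9 carbons: the parent is nonane.
A C=C double bond in the chain gives the infix -ene-.
The numbering direction is chosen so that numbering from this end puts the double bond at C-1 rather than C-8.
That gives the double bond between C-1 and C-2; a fluoro group at C-5.
Assembling the pieces gives 5-fluoronon-1-ene.

5-fluoronon-1-ene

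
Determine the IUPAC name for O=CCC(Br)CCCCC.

The longest carbon chain that includes the –CHO group has 8 carbons, so the parent hydride is octane.
An aldehyde (terminal –CHO) is the principal characteristic group, giving the suffix -al.
Number the chain so that the aldehyde carbon is C-1 by definition.
With this numbering: a bromo group at C-3.
The name is 3-bromooctanal.

3-bromooctanal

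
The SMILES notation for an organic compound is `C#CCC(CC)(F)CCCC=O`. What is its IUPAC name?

The longest carbon chain that includes the –CHO group and the multiple bond has 8 carbons, so the parent hydride is octane.
An aldehyde (terminal –CHO) is the principal characteristic group, giving the suffix -al.
There is one C≡C triple bond, indicated by the ending -yne.
Choose the numbering such that the aldehyde carbon is C-1 by definition.
That gives the triple bond between C-7 and C-8; an ethyl group at C-5; a fluoro group at C-5.
Prefixes are listed alphabetically: ethyl, fluoro.
The name is 5-ethyl-5-fluorooct-7-ynal.

5-ethyl-5-fluorooct-7-ynal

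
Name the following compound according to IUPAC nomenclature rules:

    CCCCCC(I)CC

3-iodooctane

The longest continuous carbon chain has 8 atoms, so the parent hydride is octane.
The numbering direction is chosen so that the substituent locant set {3} is lower than {6} at the first point of difference.
This places an iodo group at C-3.
Putting it together: 3-iodooctane.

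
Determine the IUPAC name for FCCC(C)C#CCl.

1-chloro-5-fluoro-3-methylpent-1-yne

Counting along the main chain through the multiple bond gives 5 carbons: the parent is pentane.
There is one C≡C triple bond, indicated by the ending -yne.
Number the chain so that numbering from this end puts the triple bond at C-1 rather than C-4.
This places the triple bond between C-1 and C-2; a chloro group at C-1; a fluoro group at C-5; a methyl group at C-3.
Prefixes are listed alphabetically: chloro, fluoro, methyl.
The name is 1-chloro-5-fluoro-3-methylpent-1-yne.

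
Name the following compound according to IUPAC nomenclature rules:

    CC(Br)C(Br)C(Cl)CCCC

2,3-dibromo-4-chlorooctane

The parent chain contains 8 carbons (octane).
Choose the numbering such that the substituent locant set {2,3,4} is lower than {5,6,7} at the first point of difference.
This places bromo groups at C-2 and C-3; a chloro group at C-4.
Prefixes are listed alphabetically: bromo, chloro.
Putting it together: 2,3-dibromo-4-chlorooctane.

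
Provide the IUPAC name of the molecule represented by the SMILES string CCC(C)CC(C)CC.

3,5-dimethylheptane

The longest continuous carbon chain has 7 atoms, so the parent hydride is heptane.
Numbering from either end gives identical locants here.
That gives methyl groups at C-3 and C-5.
Putting it together: 3,5-dimethylheptane.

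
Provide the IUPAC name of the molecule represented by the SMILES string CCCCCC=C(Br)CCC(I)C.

The longest chain bearing the multiple bond is 11 carbons long (undecane).
The chain contains a C=C double bond, so the unsaturation ending is -ene.
The numbering direction is chosen so that numbering from this end puts the double bond at C-5 rather than C-6.
That gives the double bond between C-5 and C-6; a bromo group at C-5; an iodo group at C-2.
Substituent prefixes are cited in alphabetical order (multiplying prefixes like di-/tri- are ignored for ordering).
Assembling the pieces gives 5-bromo-2-iodoundec-5-ene.

5-bromo-2-iodoundec-5-ene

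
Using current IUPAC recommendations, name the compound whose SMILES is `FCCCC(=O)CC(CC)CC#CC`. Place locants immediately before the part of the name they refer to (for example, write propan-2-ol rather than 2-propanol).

The longest chain bearing the carbonyl and the multiple bond is 10 carbons long (decane).
The principal characteristic group is a ketone (C=O on an internal carbon), named with the suffix -one.
A C≡C triple bond in the chain gives the infix -yne-.
The numbering direction is chosen so that numbering from this end puts the carbonyl group at C-4 rather than C-7.
With this numbering: the carbonyl at C-4; the triple bond between C-8 and C-9; an ethyl group at C-6; a fluoro group at C-1.
The substituents are ordered alphabetically, ignoring any di-/tri- multipliers.
Assembling the pieces gives 6-ethyl-1-fluorodec-8-yn-4-one.

6-ethyl-1-fluorodec-8-yn-4-one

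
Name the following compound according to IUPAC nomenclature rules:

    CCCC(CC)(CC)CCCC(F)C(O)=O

Counting along the main chain through the –COOH group gives 9 carbons: the parent is nonane.
The highest-priority functional group is a carboxylic acid (terminal –COOH), so the name ends in -oic acid.
The numbering direction is chosen so that the carboxylic acid carbon is C-1 by definition.
That gives two ethyl groups at C-6; a fluoro group at C-2.
The substituents are ordered alphabetically, ignoring any di-/tri- multipliers.
The name is 6,6-diethyl-2-fluorononanoic acid.

6,6-diethyl-2-fluorononanoic acid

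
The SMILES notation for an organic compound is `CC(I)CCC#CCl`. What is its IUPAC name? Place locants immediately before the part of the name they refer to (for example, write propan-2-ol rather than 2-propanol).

1-chloro-5-iodohex-1-yne

Counting along the main chain through the multiple bond gives 6 carbons: the parent is hexane.
A C≡C triple bond in the chain gives the infix -yne-.
The numbering direction is chosen so that numbering from this end puts the triple bond at C-1 rather than C-5.
That gives the triple bond between C-1 and C-2; a chloro group at C-1; an iodo group at C-5.
Prefixes are listed alphabetically: chloro, iodo.
Putting it together: 1-chloro-5-iodohex-1-yne.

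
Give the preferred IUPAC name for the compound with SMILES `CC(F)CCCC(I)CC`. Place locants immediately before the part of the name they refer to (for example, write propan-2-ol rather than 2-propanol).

2-fluoro-6-iodooctane

The longest continuous carbon chain has 8 atoms, so the parent hydride is octane.
Choose the numbering such that the substituent locant set {2,6} is lower than {3,7} at the first point of difference.
That gives a fluoro group at C-2; an iodo group at C-6.
Prefixes are listed alphabetically: fluoro, iodo.
Assembling the pieces gives 2-fluoro-6-iodooctane.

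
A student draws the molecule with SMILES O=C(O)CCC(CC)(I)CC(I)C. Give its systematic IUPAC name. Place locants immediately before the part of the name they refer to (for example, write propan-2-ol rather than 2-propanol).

4-ethyl-4,6-diiodoheptanoic acid

The longest carbon chain that includes the –COOH group has 7 carbons, so the parent hydride is heptane.
A carboxylic acid (terminal –COOH) is the principal characteristic group, giving the suffix -oic acid.
The numbering direction is chosen so that the carboxylic acid carbon is C-1 by definition.
That gives an ethyl group at C-4; iodo groups at C-4 and C-6.
Prefixes are listed alphabetically: ethyl, iodo.
The name is 4-ethyl-4,6-diiodoheptanoic acid.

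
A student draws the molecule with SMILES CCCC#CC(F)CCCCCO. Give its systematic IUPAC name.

6-fluoroundec-7-yn-1-ol

The longest carbon chain that includes the –OH group and the multiple bond has 11 carbons, so the parent hydride is undecane.
The principal characteristic group is an alcohol (–OH), named with the suffix -ol.
The chain contains a C≡C triple bond, so the unsaturation ending is -yne.
The numbering direction is chosen so that numbering from this end puts the hydroxyl group at C-1 rather than C-11.
This places the hydroxyl at C-1; the triple bond between C-7 and C-8; a fluoro group at C-6.
Putting it together: 6-fluoroundec-7-yn-1-ol.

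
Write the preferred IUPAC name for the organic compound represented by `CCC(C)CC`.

The longest carbon chain is 5 atoms: the parent is pentane.
The molecule is symmetric, so either numbering direction gives the same locants.
With this numbering: a methyl group at C-3.
Putting it together: 3-methylpentane.

3-methylpentane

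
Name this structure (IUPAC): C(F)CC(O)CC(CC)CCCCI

Counting along the main chain through the –OH group gives 9 carbons: the parent is nonane.
An alcohol (–OH) is the principal characteristic group, giving the suffix -ol.
Choose the numbering such that numbering from this end puts the hydroxyl group at C-3 rather than C-7.
With this numbering: the hydroxyl at C-3; an ethyl group at C-5; a fluoro group at C-1; an iodo group at C-9.
Substituent prefixes are cited in alphabetical order (multiplying prefixes like di-/tri- are ignored for ordering).
Putting it together: 5-ethyl-1-fluoro-9-iodononan-3-ol.

5-ethyl-1-fluoro-9-iodononan-3-ol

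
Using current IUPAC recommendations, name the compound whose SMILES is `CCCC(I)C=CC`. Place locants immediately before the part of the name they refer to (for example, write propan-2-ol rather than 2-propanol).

4-iodohept-2-ene

Counting along the main chain through the multiple bond gives 7 carbons: the parent is heptane.
The chain contains a C=C double bond, so the unsaturation ending is -ene.
Number the chain so that numbering from this end puts the double bond at C-2 rather than C-5.
With this numbering: the double bond between C-2 and C-3; an iodo group at C-4.
The name is 4-iodohept-2-ene.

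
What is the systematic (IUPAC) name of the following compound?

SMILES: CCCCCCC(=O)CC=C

dec-1-en-4-one

The longest carbon chain that includes the carbonyl and the multiple bond has 10 carbons, so the parent hydride is decane.
The highest-priority functional group is a ketone (C=O on an internal carbon), so the name ends in -one.
A C=C double bond in the chain gives the infix -ene-.
The numbering direction is chosen so that numbering from this end puts the carbonyl group at C-4 rather than C-7.
With this numbering: the carbonyl at C-4; the double bond between C-1 and C-2.
Assembling the pieces gives dec-1-en-4-one.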